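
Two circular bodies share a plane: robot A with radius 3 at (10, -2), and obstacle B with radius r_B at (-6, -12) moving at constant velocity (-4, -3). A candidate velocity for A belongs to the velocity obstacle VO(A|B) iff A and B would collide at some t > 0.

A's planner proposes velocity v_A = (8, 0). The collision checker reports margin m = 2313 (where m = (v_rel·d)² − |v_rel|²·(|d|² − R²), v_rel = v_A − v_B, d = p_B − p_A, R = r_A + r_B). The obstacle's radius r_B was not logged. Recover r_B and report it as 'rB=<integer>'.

m = 2313
d = (-16, -10);  v_rel = (12, 3),  |v_rel|² = 153
v_rel×d = (12)·(-10) − (3)·(-16) = -72
since m = R²·153 − (-72)²:  R² = (5184 + 2313) / 153 = 49
R = √49 = 7  ⇒  r_B = 7 − 3 = 4

rB=4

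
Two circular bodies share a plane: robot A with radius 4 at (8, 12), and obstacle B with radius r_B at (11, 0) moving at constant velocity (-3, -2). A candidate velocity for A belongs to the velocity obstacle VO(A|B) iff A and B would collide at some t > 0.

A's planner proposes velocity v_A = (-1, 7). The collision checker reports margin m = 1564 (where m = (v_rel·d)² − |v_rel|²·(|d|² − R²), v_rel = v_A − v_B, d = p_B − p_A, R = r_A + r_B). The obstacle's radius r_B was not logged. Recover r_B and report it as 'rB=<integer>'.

m = 1564
d = (3, -12);  v_rel = (2, 9),  |v_rel|² = 85
v_rel×d = (2)·(-12) − (9)·(3) = -51
since m = R²·85 − (-51)²:  R² = (2601 + 1564) / 85 = 49
R = √49 = 7  ⇒  r_B = 7 − 4 = 3

rB=3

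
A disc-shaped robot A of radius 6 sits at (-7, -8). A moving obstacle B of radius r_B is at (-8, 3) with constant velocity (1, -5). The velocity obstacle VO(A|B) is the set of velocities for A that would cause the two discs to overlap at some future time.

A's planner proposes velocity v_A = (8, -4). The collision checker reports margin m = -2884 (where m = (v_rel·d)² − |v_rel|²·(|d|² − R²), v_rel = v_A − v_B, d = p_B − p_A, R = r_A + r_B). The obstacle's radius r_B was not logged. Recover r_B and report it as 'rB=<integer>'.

m = -2884
d = (-1, 11);  v_rel = (7, 1),  |v_rel|² = 50
v_rel×d = (7)·(11) − (1)·(-1) = 78
since m = R²·50 − 78²:  R² = (6084 + -2884) / 50 = 64
R = √64 = 8  ⇒  r_B = 8 − 6 = 2

rB=2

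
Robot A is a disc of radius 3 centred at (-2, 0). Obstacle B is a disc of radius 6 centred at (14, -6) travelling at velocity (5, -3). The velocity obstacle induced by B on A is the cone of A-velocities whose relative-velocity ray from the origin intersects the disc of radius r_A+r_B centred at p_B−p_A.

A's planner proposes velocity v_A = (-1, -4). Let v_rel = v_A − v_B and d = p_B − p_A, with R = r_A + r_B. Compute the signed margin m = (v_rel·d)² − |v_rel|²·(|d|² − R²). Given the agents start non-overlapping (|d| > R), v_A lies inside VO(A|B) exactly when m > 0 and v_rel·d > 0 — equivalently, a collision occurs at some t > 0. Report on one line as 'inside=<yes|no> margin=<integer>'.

d = (16, -6),  |d|² = 292;  R = 3+6 = 9,  c = 292−9² = 211
v_rel = (-6, -1),  |v_rel|² = 37;  v_rel·d = (-6)·(16) + (-1)·(-6) = -90
37·t² + 180·t + 211 = 0  ⇒  m = (-90)² − 37·211 = 293
m = 293 > 0,  v_rel·d = -90 < 0  ⇒  outside

inside=no margin=293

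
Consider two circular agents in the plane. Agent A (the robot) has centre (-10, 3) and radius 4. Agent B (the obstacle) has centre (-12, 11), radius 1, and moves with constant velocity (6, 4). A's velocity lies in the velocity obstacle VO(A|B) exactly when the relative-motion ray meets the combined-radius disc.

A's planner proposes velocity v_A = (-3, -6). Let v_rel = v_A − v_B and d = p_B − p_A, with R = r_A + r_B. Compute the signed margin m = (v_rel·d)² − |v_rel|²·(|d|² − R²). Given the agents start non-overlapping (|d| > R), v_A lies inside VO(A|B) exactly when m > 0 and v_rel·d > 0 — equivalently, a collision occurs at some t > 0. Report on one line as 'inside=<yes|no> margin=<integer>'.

d = (-2, 8),  |d|² = 68;  R = 4+1 = 5,  c = 68−5² = 43
v_rel = (-9, -10),  |v_rel|² = 181;  v_rel·d = (-9)·(-2) + (-10)·(8) = -62
181·t² + 124·t + 43 = 0  ⇒  m = (-62)² − 181·43 = -3939
m = -3939 < 0,  v_rel·d = -62 < 0  ⇒  outside

inside=no margin=-3939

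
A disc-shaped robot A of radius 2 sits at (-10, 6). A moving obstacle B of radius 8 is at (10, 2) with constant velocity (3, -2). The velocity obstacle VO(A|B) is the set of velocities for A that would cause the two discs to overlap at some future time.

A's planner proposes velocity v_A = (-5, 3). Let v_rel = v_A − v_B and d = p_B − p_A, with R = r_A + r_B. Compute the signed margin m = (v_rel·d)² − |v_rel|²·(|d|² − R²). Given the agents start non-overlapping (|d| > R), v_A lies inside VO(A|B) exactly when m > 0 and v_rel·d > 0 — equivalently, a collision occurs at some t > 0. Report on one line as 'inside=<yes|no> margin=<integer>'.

d = (20, -4),  |d|² = 416;  R = 2+8 = 10,  c = 416−10² = 316
v_rel = (-8, 5),  |v_rel|² = 89;  v_rel·d = (-8)·(20) + (5)·(-4) = -180
89·t² + 360·t + 316 = 0  ⇒  m = (-180)² − 89·316 = 4276
m = 4276 > 0,  v_rel·d = -180 < 0  ⇒  outside

inside=no margin=4276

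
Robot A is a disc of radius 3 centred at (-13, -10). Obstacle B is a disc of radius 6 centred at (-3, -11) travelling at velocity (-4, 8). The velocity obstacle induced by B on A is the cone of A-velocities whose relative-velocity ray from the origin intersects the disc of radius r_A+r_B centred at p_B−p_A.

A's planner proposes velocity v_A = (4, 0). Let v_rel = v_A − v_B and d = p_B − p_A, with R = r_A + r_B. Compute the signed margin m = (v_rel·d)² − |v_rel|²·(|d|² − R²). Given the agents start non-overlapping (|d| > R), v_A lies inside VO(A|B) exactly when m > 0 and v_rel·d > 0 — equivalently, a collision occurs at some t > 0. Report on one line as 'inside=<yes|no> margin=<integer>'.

d = (10, -1),  |d|² = 101;  R = 3+6 = 9,  c = 101−9² = 20
v_rel = (8, -8),  |v_rel|² = 128;  v_rel·d = (8)·(10) + (-8)·(-1) = 88
128·t² − 176·t + 20 = 0  ⇒  m = 88² − 128·20 = 5184
m = 5184 > 0,  v_rel·d = 88 > 0  ⇒  inside

inside=yes margin=5184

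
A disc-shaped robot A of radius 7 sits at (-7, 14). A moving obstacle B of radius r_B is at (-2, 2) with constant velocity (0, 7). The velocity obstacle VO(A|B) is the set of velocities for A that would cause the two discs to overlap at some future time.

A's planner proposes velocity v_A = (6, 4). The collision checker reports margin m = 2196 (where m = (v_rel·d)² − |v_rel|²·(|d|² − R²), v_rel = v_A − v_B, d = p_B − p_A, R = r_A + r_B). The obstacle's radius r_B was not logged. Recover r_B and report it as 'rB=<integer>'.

m = 2196
d = (5, -12);  v_rel = (6, -3),  |v_rel|² = 45
v_rel×d = (6)·(-12) − (-3)·(5) = -57
since m = R²·45 − (-57)²:  R² = (3249 + 2196) / 45 = 121
R = √121 = 11  ⇒  r_B = 11 − 7 = 4

rB=4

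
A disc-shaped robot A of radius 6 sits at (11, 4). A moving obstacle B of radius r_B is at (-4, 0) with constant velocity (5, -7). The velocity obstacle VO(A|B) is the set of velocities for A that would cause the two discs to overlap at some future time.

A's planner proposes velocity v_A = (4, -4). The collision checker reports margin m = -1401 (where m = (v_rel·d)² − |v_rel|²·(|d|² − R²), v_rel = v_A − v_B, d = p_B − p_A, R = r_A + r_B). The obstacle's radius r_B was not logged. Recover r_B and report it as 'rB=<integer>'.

m = -1401
d = (-15, -4);  v_rel = (-1, 3),  |v_rel|² = 10
v_rel×d = (-1)·(-4) − (3)·(-15) = 49
since m = R²·10 − 49²:  R² = (2401 + -1401) / 10 = 100
R = √100 = 10  ⇒  r_B = 10 − 6 = 4

rB=4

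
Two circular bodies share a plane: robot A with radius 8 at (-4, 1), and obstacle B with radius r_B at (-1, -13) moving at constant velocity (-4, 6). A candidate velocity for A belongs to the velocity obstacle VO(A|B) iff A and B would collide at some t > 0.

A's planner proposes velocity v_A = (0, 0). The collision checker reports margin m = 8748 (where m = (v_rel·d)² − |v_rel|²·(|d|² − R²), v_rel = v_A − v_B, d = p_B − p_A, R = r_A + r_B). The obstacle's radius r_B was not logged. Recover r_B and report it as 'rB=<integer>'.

m = 8748
d = (3, -14);  v_rel = (4, -6),  |v_rel|² = 52
v_rel×d = (4)·(-14) − (-6)·(3) = -38
since m = R²·52 − (-38)²:  R² = (1444 + 8748) / 52 = 196
R = √196 = 14  ⇒  r_B = 14 − 8 = 6

rB=6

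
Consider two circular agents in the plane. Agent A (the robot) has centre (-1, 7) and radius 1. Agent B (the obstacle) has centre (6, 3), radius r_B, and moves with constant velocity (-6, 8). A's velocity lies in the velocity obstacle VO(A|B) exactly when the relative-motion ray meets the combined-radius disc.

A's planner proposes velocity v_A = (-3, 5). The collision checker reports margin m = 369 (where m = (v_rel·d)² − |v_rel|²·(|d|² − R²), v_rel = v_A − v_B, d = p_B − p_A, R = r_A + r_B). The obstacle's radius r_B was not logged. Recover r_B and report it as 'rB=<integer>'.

m = 369
d = (7, -4);  v_rel = (3, -3),  |v_rel|² = 18
v_rel×d = (3)·(-4) − (-3)·(7) = 9
since m = R²·18 − 9²:  R² = (81 + 369) / 18 = 25
R = √25 = 5  ⇒  r_B = 5 − 1 = 4

rB=4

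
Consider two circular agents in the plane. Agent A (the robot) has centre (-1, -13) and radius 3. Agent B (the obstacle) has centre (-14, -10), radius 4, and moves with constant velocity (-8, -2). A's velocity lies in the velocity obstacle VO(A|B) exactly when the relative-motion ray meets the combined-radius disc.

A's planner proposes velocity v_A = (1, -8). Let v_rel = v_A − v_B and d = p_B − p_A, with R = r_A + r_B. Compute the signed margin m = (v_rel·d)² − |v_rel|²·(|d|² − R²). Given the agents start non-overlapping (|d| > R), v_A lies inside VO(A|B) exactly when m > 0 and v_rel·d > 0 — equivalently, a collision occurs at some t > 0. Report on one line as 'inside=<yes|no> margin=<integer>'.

d = (-13, 3),  |d|² = 178;  R = 3+4 = 7,  c = 178−7² = 129
v_rel = (9, -6),  |v_rel|² = 117;  v_rel·d = (9)·(-13) + (-6)·(3) = -135
117·t² + 270·t + 129 = 0  ⇒  m = (-135)² − 117·129 = 3132
m = 3132 > 0,  v_rel·d = -135 < 0  ⇒  outside

inside=no margin=3132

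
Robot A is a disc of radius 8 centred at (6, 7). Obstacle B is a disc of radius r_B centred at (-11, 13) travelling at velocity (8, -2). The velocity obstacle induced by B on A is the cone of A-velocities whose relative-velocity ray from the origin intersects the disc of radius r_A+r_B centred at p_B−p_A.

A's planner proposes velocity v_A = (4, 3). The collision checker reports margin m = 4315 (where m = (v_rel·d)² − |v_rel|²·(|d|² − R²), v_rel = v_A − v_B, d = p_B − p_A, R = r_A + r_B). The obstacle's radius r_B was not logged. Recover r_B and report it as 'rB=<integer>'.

m = 4315
d = (-17, 6);  v_rel = (-4, 5),  |v_rel|² = 41
v_rel×d = (-4)·(6) − (5)·(-17) = 61
since m = R²·41 − 61²:  R² = (3721 + 4315) / 41 = 196
R = √196 = 14  ⇒  r_B = 14 − 8 = 6

rB=6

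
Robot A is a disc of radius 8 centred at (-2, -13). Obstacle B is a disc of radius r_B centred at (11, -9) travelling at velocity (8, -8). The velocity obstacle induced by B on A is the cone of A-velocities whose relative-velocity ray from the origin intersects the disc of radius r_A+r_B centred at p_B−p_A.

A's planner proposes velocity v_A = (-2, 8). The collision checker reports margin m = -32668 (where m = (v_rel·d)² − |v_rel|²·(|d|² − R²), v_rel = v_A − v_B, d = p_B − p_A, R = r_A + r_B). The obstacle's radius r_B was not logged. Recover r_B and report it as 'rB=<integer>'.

m = -32668
d = (13, 4);  v_rel = (-10, 16),  |v_rel|² = 356
v_rel×d = (-10)·(4) − (16)·(13) = -248
since m = R²·356 − (-248)²:  R² = (61504 + -32668) / 356 = 81
R = √81 = 9  ⇒  r_B = 9 − 8 = 1

rB=1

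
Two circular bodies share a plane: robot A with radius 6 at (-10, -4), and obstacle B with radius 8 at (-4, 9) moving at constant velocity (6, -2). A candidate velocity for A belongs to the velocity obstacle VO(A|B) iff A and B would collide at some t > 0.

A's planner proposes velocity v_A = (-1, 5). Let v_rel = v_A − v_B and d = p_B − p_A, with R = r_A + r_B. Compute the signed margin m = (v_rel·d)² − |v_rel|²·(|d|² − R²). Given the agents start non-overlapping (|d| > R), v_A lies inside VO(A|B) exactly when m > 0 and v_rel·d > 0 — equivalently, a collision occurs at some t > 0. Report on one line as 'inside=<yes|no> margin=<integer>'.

d = (6, 13),  |d|² = 205;  R = 6+8 = 14,  c = 205−14² = 9
v_rel = (-7, 7),  |v_rel|² = 98;  v_rel·d = (-7)·(6) + (7)·(13) = 49
98·t² − 98·t + 9 = 0  ⇒  m = 49² − 98·9 = 1519
m = 1519 > 0,  v_rel·d = 49 > 0  ⇒  inside

inside=yes margin=1519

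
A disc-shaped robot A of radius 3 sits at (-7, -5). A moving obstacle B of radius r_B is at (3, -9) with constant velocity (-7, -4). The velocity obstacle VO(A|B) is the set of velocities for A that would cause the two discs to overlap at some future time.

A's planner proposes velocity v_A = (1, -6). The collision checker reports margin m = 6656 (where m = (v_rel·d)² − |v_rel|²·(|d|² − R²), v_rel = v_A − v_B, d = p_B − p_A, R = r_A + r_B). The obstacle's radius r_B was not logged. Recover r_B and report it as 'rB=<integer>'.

m = 6656
d = (10, -4);  v_rel = (8, -2),  |v_rel|² = 68
v_rel×d = (8)·(-4) − (-2)·(10) = -12
since m = R²·68 − (-12)²:  R² = (144 + 6656) / 68 = 100
R = √100 = 10  ⇒  r_B = 10 − 3 = 7

rB=7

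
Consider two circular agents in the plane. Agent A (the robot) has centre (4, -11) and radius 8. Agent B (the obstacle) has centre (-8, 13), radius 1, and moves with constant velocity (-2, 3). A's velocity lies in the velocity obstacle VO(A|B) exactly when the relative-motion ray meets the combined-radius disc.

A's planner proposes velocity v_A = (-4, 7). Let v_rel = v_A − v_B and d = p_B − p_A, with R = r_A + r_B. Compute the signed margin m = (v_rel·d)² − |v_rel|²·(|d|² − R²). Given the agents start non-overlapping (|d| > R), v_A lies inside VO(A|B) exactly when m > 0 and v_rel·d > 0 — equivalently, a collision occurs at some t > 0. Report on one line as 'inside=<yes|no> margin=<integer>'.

d = (-12, 24),  |d|² = 720;  R = 8+1 = 9,  c = 720−9² = 639
v_rel = (-2, 4),  |v_rel|² = 20;  v_rel·d = (-2)·(-12) + (4)·(24) = 120
20·t² − 240·t + 639 = 0  ⇒  m = 120² − 20·639 = 1620
m = 1620 > 0,  v_rel·d = 120 > 0  ⇒  inside

inside=yes margin=1620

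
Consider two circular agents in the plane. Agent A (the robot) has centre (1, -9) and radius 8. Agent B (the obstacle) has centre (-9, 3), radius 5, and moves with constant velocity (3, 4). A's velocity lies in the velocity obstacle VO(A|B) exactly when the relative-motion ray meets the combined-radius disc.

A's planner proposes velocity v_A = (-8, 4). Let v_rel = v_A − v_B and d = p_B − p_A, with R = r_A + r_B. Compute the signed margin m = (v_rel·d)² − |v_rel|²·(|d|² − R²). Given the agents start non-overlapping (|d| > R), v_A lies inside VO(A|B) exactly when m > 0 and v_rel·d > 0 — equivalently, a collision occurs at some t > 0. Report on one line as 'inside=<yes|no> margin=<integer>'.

d = (-10, 12),  |d|² = 244;  R = 8+5 = 13,  c = 244−13² = 75
v_rel = (-11, 0),  |v_rel|² = 121;  v_rel·d = (-11)·(-10) + (0)·(12) = 110
121·t² − 220·t + 75 = 0  ⇒  m = 110² − 121·75 = 3025
m = 3025 > 0,  v_rel·d = 110 > 0  ⇒  inside

inside=yes margin=3025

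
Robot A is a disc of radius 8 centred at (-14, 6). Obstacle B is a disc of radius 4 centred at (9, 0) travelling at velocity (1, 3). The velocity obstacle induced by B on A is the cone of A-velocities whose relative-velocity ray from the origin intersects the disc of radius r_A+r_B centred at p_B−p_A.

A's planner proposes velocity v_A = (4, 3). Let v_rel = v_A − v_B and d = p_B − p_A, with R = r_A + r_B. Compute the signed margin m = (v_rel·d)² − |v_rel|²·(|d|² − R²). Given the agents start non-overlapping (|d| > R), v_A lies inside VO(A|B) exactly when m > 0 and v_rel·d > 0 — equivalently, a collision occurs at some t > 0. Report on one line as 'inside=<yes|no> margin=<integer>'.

d = (23, -6),  |d|² = 565;  R = 8+4 = 12,  c = 565−12² = 421
v_rel = (3, 0),  |v_rel|² = 9;  v_rel·d = (3)·(23) + (0)·(-6) = 69
9·t² − 138·t + 421 = 0  ⇒  m = 69² − 9·421 = 972
m = 972 > 0,  v_rel·d = 69 > 0  ⇒  inside

inside=yes margin=972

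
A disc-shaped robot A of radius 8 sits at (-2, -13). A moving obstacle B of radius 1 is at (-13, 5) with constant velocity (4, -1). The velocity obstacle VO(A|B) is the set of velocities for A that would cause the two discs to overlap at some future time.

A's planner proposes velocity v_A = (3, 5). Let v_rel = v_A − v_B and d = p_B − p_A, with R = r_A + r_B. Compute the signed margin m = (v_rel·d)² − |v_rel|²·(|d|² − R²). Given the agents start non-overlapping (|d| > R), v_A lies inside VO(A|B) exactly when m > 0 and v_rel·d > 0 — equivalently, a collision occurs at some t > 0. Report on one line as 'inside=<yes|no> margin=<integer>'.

d = (-11, 18),  |d|² = 445;  R = 8+1 = 9,  c = 445−9² = 364
v_rel = (-1, 6),  |v_rel|² = 37;  v_rel·d = (-1)·(-11) + (6)·(18) = 119
37·t² − 238·t + 364 = 0  ⇒  m = 119² − 37·364 = 693
m = 693 > 0,  v_rel·d = 119 > 0  ⇒  inside

inside=yes margin=693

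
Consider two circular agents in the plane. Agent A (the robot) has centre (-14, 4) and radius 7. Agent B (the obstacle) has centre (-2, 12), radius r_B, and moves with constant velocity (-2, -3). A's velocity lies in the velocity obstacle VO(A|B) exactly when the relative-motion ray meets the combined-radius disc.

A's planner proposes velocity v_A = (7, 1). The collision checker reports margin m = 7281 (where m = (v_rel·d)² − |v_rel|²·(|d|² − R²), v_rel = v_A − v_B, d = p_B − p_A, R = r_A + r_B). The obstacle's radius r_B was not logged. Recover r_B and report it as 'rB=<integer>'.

m = 7281
d = (12, 8);  v_rel = (9, 4),  |v_rel|² = 97
v_rel×d = (9)·(8) − (4)·(12) = 24
since m = R²·97 − 24²:  R² = (576 + 7281) / 97 = 81
R = √81 = 9  ⇒  r_B = 9 − 7 = 2

rB=2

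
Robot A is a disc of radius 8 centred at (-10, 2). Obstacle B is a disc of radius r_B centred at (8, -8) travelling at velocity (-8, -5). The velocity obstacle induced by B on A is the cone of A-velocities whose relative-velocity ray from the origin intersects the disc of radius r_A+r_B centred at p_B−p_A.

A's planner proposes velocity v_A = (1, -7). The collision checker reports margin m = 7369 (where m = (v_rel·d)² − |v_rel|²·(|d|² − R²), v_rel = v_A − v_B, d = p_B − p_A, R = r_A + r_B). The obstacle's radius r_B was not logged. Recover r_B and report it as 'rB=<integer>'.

m = 7369
d = (18, -10);  v_rel = (9, -2),  |v_rel|² = 85
v_rel×d = (9)·(-10) − (-2)·(18) = -54
since m = R²·85 − (-54)²:  R² = (2916 + 7369) / 85 = 121
R = √121 = 11  ⇒  r_B = 11 − 8 = 3

rB=3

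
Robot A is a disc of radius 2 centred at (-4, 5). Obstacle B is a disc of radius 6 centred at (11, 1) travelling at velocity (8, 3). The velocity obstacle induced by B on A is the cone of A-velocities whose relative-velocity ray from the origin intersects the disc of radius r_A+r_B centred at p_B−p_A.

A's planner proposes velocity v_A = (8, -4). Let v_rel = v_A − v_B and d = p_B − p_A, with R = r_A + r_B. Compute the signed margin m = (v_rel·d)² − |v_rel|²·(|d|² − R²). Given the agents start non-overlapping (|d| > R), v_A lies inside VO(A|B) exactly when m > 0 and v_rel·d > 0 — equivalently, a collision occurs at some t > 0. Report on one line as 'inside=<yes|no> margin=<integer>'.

d = (15, -4),  |d|² = 241;  R = 2+6 = 8,  c = 241−8² = 177
v_rel = (0, -7),  |v_rel|² = 49;  v_rel·d = (0)·(15) + (-7)·(-4) = 28
49·t² − 56·t + 177 = 0  ⇒  m = 28² − 49·177 = -7889
m = -7889 < 0,  v_rel·d = 28 > 0  ⇒  outside

inside=no margin=-7889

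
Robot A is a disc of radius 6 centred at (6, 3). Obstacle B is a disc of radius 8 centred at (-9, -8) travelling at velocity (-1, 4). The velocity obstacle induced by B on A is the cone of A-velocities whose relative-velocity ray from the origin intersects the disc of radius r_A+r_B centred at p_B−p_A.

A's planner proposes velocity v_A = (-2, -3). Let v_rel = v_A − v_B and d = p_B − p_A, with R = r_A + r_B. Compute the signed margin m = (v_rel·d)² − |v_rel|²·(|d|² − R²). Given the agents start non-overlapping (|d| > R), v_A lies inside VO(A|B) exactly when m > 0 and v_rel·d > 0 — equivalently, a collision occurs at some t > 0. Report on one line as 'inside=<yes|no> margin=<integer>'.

d = (-15, -11),  |d|² = 346;  R = 6+8 = 14,  c = 346−14² = 150
v_rel = (-1, -7),  |v_rel|² = 50;  v_rel·d = (-1)·(-15) + (-7)·(-11) = 92
50·t² − 184·t + 150 = 0  ⇒  m = 92² − 50·150 = 964
m = 964 > 0,  v_rel·d = 92 > 0  ⇒  inside

inside=yes margin=964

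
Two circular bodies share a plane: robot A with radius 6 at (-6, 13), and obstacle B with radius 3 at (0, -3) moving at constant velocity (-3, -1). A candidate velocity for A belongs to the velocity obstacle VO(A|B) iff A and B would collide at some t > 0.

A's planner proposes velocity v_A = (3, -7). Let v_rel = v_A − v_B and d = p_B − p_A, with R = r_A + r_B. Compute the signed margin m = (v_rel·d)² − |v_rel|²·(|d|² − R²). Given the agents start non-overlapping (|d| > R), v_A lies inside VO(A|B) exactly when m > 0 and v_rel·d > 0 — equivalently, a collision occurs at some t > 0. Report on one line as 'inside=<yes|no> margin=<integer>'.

d = (6, -16),  |d|² = 292;  R = 6+3 = 9,  c = 292−9² = 211
v_rel = (6, -6),  |v_rel|² = 72;  v_rel·d = (6)·(6) + (-6)·(-16) = 132
72·t² − 264·t + 211 = 0  ⇒  m = 132² − 72·211 = 2232
m = 2232 > 0,  v_rel·d = 132 > 0  ⇒  inside

inside=yes margin=2232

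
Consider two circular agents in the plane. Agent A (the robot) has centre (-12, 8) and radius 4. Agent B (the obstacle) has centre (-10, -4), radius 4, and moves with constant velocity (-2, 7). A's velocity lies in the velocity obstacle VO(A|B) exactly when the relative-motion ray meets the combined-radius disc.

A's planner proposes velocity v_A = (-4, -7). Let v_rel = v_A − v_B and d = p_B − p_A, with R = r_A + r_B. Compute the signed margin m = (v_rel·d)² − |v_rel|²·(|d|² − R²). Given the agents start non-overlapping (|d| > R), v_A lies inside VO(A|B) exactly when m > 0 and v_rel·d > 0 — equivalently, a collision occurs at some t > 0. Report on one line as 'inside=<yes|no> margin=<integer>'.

d = (2, -12),  |d|² = 148;  R = 4+4 = 8,  c = 148−8² = 84
v_rel = (-2, -14),  |v_rel|² = 200;  v_rel·d = (-2)·(2) + (-14)·(-12) = 164
200·t² − 328·t + 84 = 0  ⇒  m = 164² − 200·84 = 10096
m = 10096 > 0,  v_rel·d = 164 > 0  ⇒  inside

inside=yes margin=10096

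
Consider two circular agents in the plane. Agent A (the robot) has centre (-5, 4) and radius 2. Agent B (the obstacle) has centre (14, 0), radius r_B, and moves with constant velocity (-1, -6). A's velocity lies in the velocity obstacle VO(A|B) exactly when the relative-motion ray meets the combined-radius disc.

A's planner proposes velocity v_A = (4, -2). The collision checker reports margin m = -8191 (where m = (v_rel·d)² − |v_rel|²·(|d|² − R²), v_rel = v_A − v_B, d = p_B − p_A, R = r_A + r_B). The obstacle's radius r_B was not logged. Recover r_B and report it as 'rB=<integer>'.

m = -8191
d = (19, -4);  v_rel = (5, 4),  |v_rel|² = 41
v_rel×d = (5)·(-4) − (4)·(19) = -96
since m = R²·41 − (-96)²:  R² = (9216 + -8191) / 41 = 25
R = √25 = 5  ⇒  r_B = 5 − 2 = 3

rB=3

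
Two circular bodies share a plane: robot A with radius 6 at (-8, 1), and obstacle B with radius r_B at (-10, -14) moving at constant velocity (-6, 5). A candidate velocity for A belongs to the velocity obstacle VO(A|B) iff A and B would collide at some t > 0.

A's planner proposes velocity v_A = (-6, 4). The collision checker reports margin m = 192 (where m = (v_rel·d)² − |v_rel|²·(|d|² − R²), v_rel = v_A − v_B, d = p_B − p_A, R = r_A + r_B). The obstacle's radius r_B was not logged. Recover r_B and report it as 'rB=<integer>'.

m = 192
d = (-2, -15);  v_rel = (0, -1),  |v_rel|² = 1
v_rel×d = (0)·(-15) − (-1)·(-2) = -2
since m = R²·1 − (-2)²:  R² = (4 + 192) / 1 = 196
R = √196 = 14  ⇒  r_B = 14 − 6 = 8

rB=8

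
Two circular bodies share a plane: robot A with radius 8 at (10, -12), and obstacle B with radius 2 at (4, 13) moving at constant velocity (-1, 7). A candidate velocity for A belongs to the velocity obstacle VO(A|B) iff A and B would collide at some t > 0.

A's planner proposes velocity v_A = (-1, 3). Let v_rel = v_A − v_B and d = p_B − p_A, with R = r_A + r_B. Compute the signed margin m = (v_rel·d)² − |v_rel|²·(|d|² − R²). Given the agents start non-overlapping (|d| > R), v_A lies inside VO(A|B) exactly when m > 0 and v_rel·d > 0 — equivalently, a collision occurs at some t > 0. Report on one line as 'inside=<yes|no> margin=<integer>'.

d = (-6, 25),  |d|² = 661;  R = 8+2 = 10,  c = 661−10² = 561
v_rel = (0, -4),  |v_rel|² = 16;  v_rel·d = (0)·(-6) + (-4)·(25) = -100
16·t² + 200·t + 561 = 0  ⇒  m = (-100)² − 16·561 = 1024
m = 1024 > 0,  v_rel·d = -100 < 0  ⇒  outside

inside=no margin=1024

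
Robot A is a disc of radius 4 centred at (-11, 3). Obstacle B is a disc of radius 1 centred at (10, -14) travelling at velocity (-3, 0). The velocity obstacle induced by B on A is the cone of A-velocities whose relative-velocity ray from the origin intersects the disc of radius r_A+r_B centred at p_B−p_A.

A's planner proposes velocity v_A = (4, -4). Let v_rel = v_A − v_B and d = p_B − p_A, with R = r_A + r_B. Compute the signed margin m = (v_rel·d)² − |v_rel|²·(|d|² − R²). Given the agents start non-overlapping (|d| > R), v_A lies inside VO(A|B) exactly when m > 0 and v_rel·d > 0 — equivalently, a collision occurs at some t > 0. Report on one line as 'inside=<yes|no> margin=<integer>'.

d = (21, -17),  |d|² = 730;  R = 4+1 = 5,  c = 730−5² = 705
v_rel = (7, -4),  |v_rel|² = 65;  v_rel·d = (7)·(21) + (-4)·(-17) = 215
65·t² − 430·t + 705 = 0  ⇒  m = 215² − 65·705 = 400
m = 400 > 0,  v_rel·d = 215 > 0  ⇒  inside

inside=yes margin=400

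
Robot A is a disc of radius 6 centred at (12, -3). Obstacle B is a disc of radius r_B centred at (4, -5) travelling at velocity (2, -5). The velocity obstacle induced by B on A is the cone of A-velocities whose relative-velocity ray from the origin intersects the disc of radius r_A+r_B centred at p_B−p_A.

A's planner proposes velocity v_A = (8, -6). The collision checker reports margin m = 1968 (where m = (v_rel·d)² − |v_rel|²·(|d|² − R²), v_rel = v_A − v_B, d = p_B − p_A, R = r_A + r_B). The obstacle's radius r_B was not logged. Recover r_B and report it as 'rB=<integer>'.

m = 1968
d = (-8, -2);  v_rel = (6, -1),  |v_rel|² = 37
v_rel×d = (6)·(-2) − (-1)·(-8) = -20
since m = R²·37 − (-20)²:  R² = (400 + 1968) / 37 = 64
R = √64 = 8  ⇒  r_B = 8 − 6 = 2

rB=2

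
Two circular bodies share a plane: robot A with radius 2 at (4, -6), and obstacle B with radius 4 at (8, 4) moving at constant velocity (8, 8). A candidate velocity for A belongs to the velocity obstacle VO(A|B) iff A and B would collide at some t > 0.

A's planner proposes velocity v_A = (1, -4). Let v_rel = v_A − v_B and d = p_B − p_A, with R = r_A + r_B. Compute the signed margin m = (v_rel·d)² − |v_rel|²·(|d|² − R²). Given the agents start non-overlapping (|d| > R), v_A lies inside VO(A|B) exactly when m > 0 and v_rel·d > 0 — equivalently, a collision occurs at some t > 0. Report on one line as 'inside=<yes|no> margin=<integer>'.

d = (4, 10),  |d|² = 116;  R = 2+4 = 6,  c = 116−6² = 80
v_rel = (-7, -12),  |v_rel|² = 193;  v_rel·d = (-7)·(4) + (-12)·(10) = -148
193·t² + 296·t + 80 = 0  ⇒  m = (-148)² − 193·80 = 6464
m = 6464 > 0,  v_rel·d = -148 < 0  ⇒  outside

inside=no margin=6464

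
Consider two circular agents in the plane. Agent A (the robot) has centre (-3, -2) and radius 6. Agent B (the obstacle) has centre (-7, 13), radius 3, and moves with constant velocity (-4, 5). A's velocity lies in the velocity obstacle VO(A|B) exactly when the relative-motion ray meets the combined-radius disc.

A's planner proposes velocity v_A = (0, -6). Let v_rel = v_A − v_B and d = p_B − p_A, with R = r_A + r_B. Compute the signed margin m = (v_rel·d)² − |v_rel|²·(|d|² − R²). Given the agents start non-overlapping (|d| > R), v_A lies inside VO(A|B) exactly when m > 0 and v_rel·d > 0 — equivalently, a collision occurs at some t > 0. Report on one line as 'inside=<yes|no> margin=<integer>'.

d = (-4, 15),  |d|² = 241;  R = 6+3 = 9,  c = 241−9² = 160
v_rel = (4, -11),  |v_rel|² = 137;  v_rel·d = (4)·(-4) + (-11)·(15) = -181
137·t² + 362·t + 160 = 0  ⇒  m = (-181)² − 137·160 = 10841
m = 10841 > 0,  v_rel·d = -181 < 0  ⇒  outside

inside=no margin=10841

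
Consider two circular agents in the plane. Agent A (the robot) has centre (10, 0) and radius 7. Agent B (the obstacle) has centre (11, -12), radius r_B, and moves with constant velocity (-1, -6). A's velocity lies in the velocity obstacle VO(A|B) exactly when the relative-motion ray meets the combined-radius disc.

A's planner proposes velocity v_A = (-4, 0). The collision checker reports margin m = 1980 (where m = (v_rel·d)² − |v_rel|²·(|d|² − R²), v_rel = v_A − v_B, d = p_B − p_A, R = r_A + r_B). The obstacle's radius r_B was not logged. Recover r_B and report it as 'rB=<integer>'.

m = 1980
d = (1, -12);  v_rel = (-3, 6),  |v_rel|² = 45
v_rel×d = (-3)·(-12) − (6)·(1) = 30
since m = R²·45 − 30²:  R² = (900 + 1980) / 45 = 64
R = √64 = 8  ⇒  r_B = 8 − 7 = 1

rB=1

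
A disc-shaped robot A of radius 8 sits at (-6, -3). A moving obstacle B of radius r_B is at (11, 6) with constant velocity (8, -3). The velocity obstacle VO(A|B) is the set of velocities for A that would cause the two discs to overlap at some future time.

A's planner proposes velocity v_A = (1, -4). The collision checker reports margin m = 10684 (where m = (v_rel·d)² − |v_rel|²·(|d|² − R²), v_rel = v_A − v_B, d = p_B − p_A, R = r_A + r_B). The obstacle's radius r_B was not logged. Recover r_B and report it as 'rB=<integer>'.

m = 10684
d = (17, 9);  v_rel = (-7, -1),  |v_rel|² = 50
v_rel×d = (-7)·(9) − (-1)·(17) = -46
since m = R²·50 − (-46)²:  R² = (2116 + 10684) / 50 = 256
R = √256 = 16  ⇒  r_B = 16 − 8 = 8

rB=8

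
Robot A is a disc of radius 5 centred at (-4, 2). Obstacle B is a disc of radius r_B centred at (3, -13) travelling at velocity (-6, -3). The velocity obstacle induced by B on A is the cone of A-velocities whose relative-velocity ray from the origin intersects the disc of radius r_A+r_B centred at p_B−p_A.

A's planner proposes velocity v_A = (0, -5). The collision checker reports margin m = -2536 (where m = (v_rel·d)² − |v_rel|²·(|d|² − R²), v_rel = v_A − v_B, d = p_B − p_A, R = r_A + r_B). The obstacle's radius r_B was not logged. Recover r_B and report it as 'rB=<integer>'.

m = -2536
d = (7, -15);  v_rel = (6, -2),  |v_rel|² = 40
v_rel×d = (6)·(-15) − (-2)·(7) = -76
since m = R²·40 − (-76)²:  R² = (5776 + -2536) / 40 = 81
R = √81 = 9  ⇒  r_B = 9 − 5 = 4

rB=4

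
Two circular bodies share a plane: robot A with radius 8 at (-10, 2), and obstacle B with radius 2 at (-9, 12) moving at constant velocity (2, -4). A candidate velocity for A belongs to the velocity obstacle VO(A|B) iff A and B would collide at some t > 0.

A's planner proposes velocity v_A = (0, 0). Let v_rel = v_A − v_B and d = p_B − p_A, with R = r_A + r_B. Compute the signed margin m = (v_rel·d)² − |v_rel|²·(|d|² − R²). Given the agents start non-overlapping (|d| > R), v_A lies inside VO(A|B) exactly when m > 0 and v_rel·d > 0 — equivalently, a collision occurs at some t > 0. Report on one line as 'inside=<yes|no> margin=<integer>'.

d = (1, 10),  |d|² = 101;  R = 8+2 = 10,  c = 101−10² = 1
v_rel = (-2, 4),  |v_rel|² = 20;  v_rel·d = (-2)·(1) + (4)·(10) = 38
20·t² − 76·t + 1 = 0  ⇒  m = 38² − 20·1 = 1424
m = 1424 > 0,  v_rel·d = 38 > 0  ⇒  inside

inside=yes margin=1424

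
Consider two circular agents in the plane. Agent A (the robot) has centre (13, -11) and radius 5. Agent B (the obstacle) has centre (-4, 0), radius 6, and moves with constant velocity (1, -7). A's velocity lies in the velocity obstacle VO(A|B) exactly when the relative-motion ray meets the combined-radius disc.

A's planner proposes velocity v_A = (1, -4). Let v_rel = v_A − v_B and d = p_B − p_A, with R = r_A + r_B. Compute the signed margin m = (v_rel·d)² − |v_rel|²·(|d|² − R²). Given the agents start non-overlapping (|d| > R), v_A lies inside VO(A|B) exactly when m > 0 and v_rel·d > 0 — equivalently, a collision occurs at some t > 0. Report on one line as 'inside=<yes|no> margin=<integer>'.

d = (-17, 11),  |d|² = 410;  R = 5+6 = 11,  c = 410−11² = 289
v_rel = (0, 3),  |v_rel|² = 9;  v_rel·d = (0)·(-17) + (3)·(11) = 33
9·t² − 66·t + 289 = 0  ⇒  m = 33² − 9·289 = -1512
m = -1512 < 0,  v_rel·d = 33 > 0  ⇒  outside

inside=no margin=-1512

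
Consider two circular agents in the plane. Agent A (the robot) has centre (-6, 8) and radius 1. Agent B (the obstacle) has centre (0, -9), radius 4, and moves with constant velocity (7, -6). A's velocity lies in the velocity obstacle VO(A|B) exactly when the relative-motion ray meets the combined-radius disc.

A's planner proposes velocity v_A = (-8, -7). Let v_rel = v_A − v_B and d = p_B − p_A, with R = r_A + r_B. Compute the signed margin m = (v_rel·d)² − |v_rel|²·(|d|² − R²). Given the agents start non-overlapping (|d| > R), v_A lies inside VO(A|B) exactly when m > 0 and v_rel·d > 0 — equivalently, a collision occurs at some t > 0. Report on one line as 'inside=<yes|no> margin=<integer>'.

d = (6, -17),  |d|² = 325;  R = 1+4 = 5,  c = 325−5² = 300
v_rel = (-15, -1),  |v_rel|² = 226;  v_rel·d = (-15)·(6) + (-1)·(-17) = -73
226·t² + 146·t + 300 = 0  ⇒  m = (-73)² − 226·300 = -62471
m = -62471 < 0,  v_rel·d = -73 < 0  ⇒  outside

inside=no margin=-62471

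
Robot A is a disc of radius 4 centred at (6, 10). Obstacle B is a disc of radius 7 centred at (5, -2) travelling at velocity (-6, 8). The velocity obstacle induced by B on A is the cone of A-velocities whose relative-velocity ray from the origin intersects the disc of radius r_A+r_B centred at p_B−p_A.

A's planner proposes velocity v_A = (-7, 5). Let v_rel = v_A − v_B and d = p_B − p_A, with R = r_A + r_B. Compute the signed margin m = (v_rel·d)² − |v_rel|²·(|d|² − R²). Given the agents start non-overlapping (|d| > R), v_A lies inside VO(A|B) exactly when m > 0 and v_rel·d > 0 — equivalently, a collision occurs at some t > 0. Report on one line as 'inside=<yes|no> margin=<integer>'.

d = (-1, -12),  |d|² = 145;  R = 4+7 = 11,  c = 145−11² = 24
v_rel = (-1, -3),  |v_rel|² = 10;  v_rel·d = (-1)·(-1) + (-3)·(-12) = 37
10·t² − 74·t + 24 = 0  ⇒  m = 37² − 10·24 = 1129
m = 1129 > 0,  v_rel·d = 37 > 0  ⇒  inside

inside=yes margin=1129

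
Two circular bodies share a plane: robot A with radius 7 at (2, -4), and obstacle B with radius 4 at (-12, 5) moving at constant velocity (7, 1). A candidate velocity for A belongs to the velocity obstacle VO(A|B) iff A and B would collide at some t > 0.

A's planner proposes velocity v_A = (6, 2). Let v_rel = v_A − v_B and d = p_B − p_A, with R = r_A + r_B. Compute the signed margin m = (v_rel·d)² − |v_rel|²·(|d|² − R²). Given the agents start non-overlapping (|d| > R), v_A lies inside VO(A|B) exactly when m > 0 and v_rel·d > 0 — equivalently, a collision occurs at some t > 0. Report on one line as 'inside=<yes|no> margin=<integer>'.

d = (-14, 9),  |d|² = 277;  R = 7+4 = 11,  c = 277−11² = 156
v_rel = (-1, 1),  |v_rel|² = 2;  v_rel·d = (-1)·(-14) + (1)·(9) = 23
2·t² − 46·t + 156 = 0  ⇒  m = 23² − 2·156 = 217
m = 217 > 0,  v_rel·d = 23 > 0  ⇒  inside

inside=yes margin=217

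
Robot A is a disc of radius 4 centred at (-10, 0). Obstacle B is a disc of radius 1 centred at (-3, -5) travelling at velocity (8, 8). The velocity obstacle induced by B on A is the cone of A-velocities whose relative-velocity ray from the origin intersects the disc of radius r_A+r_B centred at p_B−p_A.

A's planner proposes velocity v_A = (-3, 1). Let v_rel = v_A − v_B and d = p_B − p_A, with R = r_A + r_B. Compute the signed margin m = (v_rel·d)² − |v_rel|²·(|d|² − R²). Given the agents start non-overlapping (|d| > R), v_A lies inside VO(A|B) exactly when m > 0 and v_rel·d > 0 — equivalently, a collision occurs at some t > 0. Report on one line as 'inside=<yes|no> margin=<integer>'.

d = (7, -5),  |d|² = 74;  R = 4+1 = 5,  c = 74−5² = 49
v_rel = (-11, -7),  |v_rel|² = 170;  v_rel·d = (-11)·(7) + (-7)·(-5) = -42
170·t² + 84·t + 49 = 0  ⇒  m = (-42)² − 170·49 = -6566
m = -6566 < 0,  v_rel·d = -42 < 0  ⇒  outside

inside=no margin=-6566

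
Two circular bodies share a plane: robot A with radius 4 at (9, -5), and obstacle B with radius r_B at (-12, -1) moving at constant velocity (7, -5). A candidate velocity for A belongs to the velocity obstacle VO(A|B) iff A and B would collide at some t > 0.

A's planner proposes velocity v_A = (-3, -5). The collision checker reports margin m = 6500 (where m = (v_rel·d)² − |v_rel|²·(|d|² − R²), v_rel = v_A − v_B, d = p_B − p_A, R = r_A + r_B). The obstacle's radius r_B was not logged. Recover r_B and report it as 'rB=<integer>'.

m = 6500
d = (-21, 4);  v_rel = (-10, 0),  |v_rel|² = 100
v_rel×d = (-10)·(4) − (0)·(-21) = -40
since m = R²·100 − (-40)²:  R² = (1600 + 6500) / 100 = 81
R = √81 = 9  ⇒  r_B = 9 − 4 = 5

rB=5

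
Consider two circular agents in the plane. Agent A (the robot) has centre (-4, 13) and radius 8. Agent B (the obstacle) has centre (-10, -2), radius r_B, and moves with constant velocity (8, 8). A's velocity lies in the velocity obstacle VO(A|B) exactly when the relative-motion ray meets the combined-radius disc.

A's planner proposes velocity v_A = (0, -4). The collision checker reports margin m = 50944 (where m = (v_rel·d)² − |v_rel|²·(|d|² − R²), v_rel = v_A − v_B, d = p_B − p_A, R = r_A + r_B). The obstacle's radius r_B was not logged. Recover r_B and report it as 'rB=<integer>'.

m = 50944
d = (-6, -15);  v_rel = (-8, -12),  |v_rel|² = 208
v_rel×d = (-8)·(-15) − (-12)·(-6) = 48
since m = R²·208 − 48²:  R² = (2304 + 50944) / 208 = 256
R = √256 = 16  ⇒  r_B = 16 − 8 = 8

rB=8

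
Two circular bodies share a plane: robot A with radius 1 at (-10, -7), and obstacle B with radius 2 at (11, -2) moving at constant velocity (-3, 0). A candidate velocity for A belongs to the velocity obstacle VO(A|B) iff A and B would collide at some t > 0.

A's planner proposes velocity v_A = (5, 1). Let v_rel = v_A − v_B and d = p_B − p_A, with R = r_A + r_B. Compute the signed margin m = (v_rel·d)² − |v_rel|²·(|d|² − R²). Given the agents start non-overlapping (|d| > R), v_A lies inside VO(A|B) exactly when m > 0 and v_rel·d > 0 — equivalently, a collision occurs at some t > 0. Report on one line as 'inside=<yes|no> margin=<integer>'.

d = (21, 5),  |d|² = 466;  R = 1+2 = 3,  c = 466−3² = 457
v_rel = (8, 1),  |v_rel|² = 65;  v_rel·d = (8)·(21) + (1)·(5) = 173
65·t² − 346·t + 457 = 0  ⇒  m = 173² − 65·457 = 224
m = 224 > 0,  v_rel·d = 173 > 0  ⇒  inside

inside=yes margin=224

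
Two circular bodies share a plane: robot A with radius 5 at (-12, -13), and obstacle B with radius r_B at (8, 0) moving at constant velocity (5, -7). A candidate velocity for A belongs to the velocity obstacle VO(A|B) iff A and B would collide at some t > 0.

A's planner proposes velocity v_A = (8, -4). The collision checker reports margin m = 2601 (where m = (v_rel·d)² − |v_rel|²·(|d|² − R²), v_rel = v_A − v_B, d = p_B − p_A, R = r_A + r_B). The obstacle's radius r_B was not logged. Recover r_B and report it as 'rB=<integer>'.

m = 2601
d = (20, 13);  v_rel = (3, 3),  |v_rel|² = 18
v_rel×d = (3)·(13) − (3)·(20) = -21
since m = R²·18 − (-21)²:  R² = (441 + 2601) / 18 = 169
R = √169 = 13  ⇒  r_B = 13 − 5 = 8

rB=8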